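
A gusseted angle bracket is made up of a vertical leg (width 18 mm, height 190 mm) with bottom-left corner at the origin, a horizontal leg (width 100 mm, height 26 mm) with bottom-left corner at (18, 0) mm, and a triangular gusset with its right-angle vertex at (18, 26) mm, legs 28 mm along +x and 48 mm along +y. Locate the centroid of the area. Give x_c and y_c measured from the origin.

x_c = 33.76 mm, y_c = 57.82 mm

Part | A | x̄ᵢ | ȳᵢ | A·x̄ᵢ | A·ȳᵢ
vertical leg | 3420.00 | 9.00 | 95.00 | 30780.00 | 324900.00
horizontal leg | 2600.00 | 68.00 | 13.00 | 176800.00 | 33800.00
gusset | 672.00 | 27.33 | 42.00 | 18368.00 | 28224.00
Σ | 6692.00 |  |  | 225948.00 | 386924.00
x_c = 225948.00 / 6692.00 = 33.76 mm
y_c = 386924.00 / 6692.00 = 57.82 mm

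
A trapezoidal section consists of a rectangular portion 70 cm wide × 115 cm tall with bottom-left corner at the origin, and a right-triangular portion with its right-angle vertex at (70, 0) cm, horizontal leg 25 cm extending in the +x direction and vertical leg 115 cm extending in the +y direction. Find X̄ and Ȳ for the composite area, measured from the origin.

Part | A | x̄ᵢ | ȳᵢ | A·x̄ᵢ | A·ȳᵢ
rectangular portion | 8050.00 | 35.00 | 57.50 | 281750.00 | 462875.00
triangular portion | 1437.50 | 78.33 | 38.33 | 112604.17 | 55104.17
Σ | 9487.50 |  |  | 394354.17 | 517979.17
X̄ = 394354.17 / 9487.50 = 41.57 cm
Ȳ = 517979.17 / 9487.50 = 54.60 cm

X̄ = 41.57 cm, Ȳ = 54.60 cm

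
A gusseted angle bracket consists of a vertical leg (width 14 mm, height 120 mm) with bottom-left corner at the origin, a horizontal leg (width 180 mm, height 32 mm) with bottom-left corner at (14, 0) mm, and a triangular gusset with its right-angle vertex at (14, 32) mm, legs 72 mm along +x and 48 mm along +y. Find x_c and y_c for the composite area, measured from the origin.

x_c = 73.79 mm, y_c = 30.09 mm

vertical leg: A = 14 × 120 = 1680.00, centroid at (7.00, 60.00).
horizontal leg: A = 180 × 32 = 5760.00, centroid at (104.00, 16.00).
gusset: A = ½·72·48 = 1728.00, centroid at (38.00, 48.00).
ΣA = 9168.00 mm², ΣAx_c = 676464.00 mm³, ΣAy_c = 275904.00 mm³.
x_c = 676464.00/9168.00 = 73.79 mm; y_c = 275904.00/9168.00 = 30.09 mm.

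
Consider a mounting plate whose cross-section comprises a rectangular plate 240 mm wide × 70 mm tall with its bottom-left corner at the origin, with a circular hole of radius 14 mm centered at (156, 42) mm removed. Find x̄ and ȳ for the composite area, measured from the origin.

Part | A | x̄ᵢ | ȳᵢ | A·x̄ᵢ | A·ȳᵢ
plate | 16800.00 | 120.00 | 35.00 | 2016000.00 | 588000.00
hole | -615.75 | 156.00 | 42.00 | -96057.34 | -25861.59
Σ | 16184.25 |  |  | 1919942.66 | 562138.41
x̄ = 1919942.66 / 16184.25 = 118.63 mm
ȳ = 562138.41 / 16184.25 = 34.73 mm

x̄ = 118.63 mm, ȳ = 34.73 mm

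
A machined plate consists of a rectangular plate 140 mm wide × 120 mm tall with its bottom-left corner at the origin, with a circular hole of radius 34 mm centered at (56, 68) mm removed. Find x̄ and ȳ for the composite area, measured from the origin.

plate: A = 140 × 120 = 16800.00, centroid at (70.00, 60.00).
hole: A = −π·34² = -3631.68, centroid at (56.00, 68.00).
ΣA = 13168.32 mm²
ΣAx̄ = (16800.00)(70.00) + (-3631.68)(56.00) = 972625.86 mm³
ΣAȳ = (16800.00)(60.00) + (-3631.68)(68.00) = 761045.68 mm³
x̄ = 972625.86 / 13168.32 = 73.86 mm
ȳ = 761045.68 / 13168.32 = 57.79 mm

x̄ = 73.86 mm, ȳ = 57.79 mm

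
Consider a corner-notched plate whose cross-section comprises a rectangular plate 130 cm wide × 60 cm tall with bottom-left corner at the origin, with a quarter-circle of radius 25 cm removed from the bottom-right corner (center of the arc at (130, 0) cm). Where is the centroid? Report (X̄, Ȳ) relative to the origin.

X̄ = 61.35 cm, Ȳ = 31.30 cm

plate: A = 130 × 60 = 7800.00, centroid at (65.00, 30.00).
removed quarter-circle: A = −¼π·25² = -490.87, centroid at (119.39, 10.61).
ΣA = 7309.13 cm², ΣAX̄ = 448394.73 cm³, ΣAȲ = 228791.67 cm³.
X̄ = 448394.73/7309.13 = 61.35 cm; Ȳ = 228791.67/7309.13 = 31.30 cm.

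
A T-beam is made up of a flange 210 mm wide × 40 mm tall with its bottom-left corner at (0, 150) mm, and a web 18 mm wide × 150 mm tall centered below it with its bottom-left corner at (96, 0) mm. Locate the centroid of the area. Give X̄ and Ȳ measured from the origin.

web: A = 18 × 150 = 2700.00, centroid at (105.00, 75.00).
flange: A = 210 × 40 = 8400.00, centroid at (105.00, 170.00).
ΣA = 11100.00 mm²
ΣAX̄ = (2700.00)(105.00) + (8400.00)(105.00) = 1165500.00 mm³
ΣAȲ = (2700.00)(75.00) + (8400.00)(170.00) = 1630500.00 mm³
X̄ = 1165500.00 / 11100.00 = 105.00 mm
Ȳ = 1630500.00 / 11100.00 = 146.89 mm

X̄ = 105.00 mm, Ȳ = 146.89 mm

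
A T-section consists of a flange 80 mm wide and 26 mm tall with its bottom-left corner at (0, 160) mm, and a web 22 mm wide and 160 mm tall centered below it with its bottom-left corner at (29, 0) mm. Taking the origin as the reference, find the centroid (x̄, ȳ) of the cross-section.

web: A = 22 × 160 = 3520.00, centroid at (40.00, 80.00).
flange: A = 80 × 26 = 2080.00, centroid at (40.00, 173.00).
ΣA = 5600.00 mm²
ΣAx̄ = (3520.00)(40.00) + (2080.00)(40.00) = 224000.00 mm³
ΣAȳ = (3520.00)(80.00) + (2080.00)(173.00) = 641440.00 mm³
x̄ = 224000.00 / 5600.00 = 40.00 mm
ȳ = 641440.00 / 5600.00 = 114.54 mm

x̄ = 40.00 mm, ȳ = 114.54 mm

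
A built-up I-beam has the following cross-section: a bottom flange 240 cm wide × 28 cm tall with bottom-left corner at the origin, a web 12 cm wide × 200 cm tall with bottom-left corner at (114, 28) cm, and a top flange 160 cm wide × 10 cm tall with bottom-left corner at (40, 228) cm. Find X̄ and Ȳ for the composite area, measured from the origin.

bottom flange: A = 240 × 28 = 6720.00, centroid at (120.00, 14.00).
web: A = 12 × 200 = 2400.00, centroid at (120.00, 128.00).
top flange: A = 160 × 10 = 1600.00, centroid at (120.00, 233.00).
ΣA = 10720.00 cm², ΣAX̄ = 1286400.00 cm³, ΣAȲ = 774080.00 cm³.
X̄ = 1286400.00/10720.00 = 120.00 cm; Ȳ = 774080.00/10720.00 = 72.21 cm.

X̄ = 120.00 cm, Ȳ = 72.21 cm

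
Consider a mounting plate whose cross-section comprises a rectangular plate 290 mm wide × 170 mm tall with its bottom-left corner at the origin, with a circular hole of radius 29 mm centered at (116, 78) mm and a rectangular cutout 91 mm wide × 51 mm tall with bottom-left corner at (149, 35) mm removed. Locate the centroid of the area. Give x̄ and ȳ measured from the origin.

plate: A = 290 × 170 = 49300.00, centroid at (145.00, 85.00).
hole 1: A = −π·29² = -2642.08, centroid at (116.00, 78.00).
hole 2: A = −(91 × 51) = -4641.00, centroid at (194.50, 60.50).
ΣA = 42016.92 mm²
ΣAx̄ = (49300.00)(145.00) + (-2642.08)(116.00) + (-4641.00)(194.50) = 5939344.29 mm³
ΣAȳ = (49300.00)(85.00) + (-2642.08)(78.00) + (-4641.00)(60.50) = 3703637.31 mm³
x̄ = 5939344.29 / 42016.92 = 141.36 mm
ȳ = 3703637.31 / 42016.92 = 88.15 mm

x̄ = 141.36 mm, ȳ = 88.15 mm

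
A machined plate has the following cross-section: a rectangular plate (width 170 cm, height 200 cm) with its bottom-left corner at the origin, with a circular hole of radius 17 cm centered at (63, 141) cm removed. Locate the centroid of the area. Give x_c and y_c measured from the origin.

x_c = 85.60 cm, y_c = 98.88 cm

plate: A = 170 × 200 = 34000.00, centroid at (85.00, 100.00).
hole: A = −π·17² = -907.92, centroid at (63.00, 141.00).
ΣA = 33092.08 cm²
ΣAx_c = (34000.00)(85.00) + (-907.92)(63.00) = 2832801.02 cm³
ΣAy_c = (34000.00)(100.00) + (-907.92)(141.00) = 3271983.24 cm³
x_c = 2832801.02 / 33092.08 = 85.60 cm
y_c = 3271983.24 / 33092.08 = 98.88 cm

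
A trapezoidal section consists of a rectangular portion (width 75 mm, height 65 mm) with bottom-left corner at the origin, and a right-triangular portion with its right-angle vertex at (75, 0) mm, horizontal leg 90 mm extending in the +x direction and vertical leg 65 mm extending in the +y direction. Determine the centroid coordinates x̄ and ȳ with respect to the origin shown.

Part | A | x̄ᵢ | ȳᵢ | A·x̄ᵢ | A·ȳᵢ
rectangular portion | 4875.00 | 37.50 | 32.50 | 182812.50 | 158437.50
triangular portion | 2925.00 | 105.00 | 21.67 | 307125.00 | 63375.00
Σ | 7800.00 |  |  | 489937.50 | 221812.50
x̄ = 489937.50 / 7800.00 = 62.81 mm
ȳ = 221812.50 / 7800.00 = 28.44 mm

x̄ = 62.81 mm, ȳ = 28.44 mm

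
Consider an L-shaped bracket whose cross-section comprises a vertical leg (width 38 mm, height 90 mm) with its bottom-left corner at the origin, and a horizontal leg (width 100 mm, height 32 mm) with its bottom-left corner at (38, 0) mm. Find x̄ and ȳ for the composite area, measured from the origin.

x̄ = 52.35 mm, ȳ = 30.98 mm

vertical leg: A = 38 × 90 = 3420.00, centroid at (19.00, 45.00).
horizontal leg: A = 100 × 32 = 3200.00, centroid at (88.00, 16.00).
ΣA = 6620.00 mm², ΣAx̄ = 346580.00 mm³, ΣAȳ = 205100.00 mm³.
x̄ = 346580.00/6620.00 = 52.35 mm; ȳ = 205100.00/6620.00 = 30.98 mm.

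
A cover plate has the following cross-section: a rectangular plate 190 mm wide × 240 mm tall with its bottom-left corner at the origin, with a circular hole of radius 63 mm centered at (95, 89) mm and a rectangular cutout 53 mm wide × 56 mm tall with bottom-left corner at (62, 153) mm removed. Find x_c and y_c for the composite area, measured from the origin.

x_c = 95.64 mm, y_c = 126.81 mm

Part | A | x̄ᵢ | ȳᵢ | A·x̄ᵢ | A·ȳᵢ
plate | 45600.00 | 95.00 | 120.00 | 4332000.00 | 5472000.00
hole 1 | -12468.98 | 95.00 | 89.00 | -1184553.22 | -1109739.33
hole 2 | -2968.00 | 88.50 | 181.00 | -262668.00 | -537208.00
Σ | 30163.02 |  |  | 2884778.78 | 3825052.67
x_c = 2884778.78 / 30163.02 = 95.64 mm
y_c = 3825052.67 / 30163.02 = 126.81 mm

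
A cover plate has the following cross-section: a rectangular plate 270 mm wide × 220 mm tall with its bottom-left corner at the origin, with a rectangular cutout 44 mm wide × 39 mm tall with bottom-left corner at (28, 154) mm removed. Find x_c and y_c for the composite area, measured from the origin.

plate: A = 270 × 220 = 59400.00, centroid at (135.00, 110.00).
hole: A = −(44 × 39) = -1716.00, centroid at (50.00, 173.50).
ΣA = 57684.00 mm², ΣAx_c = 7933200.00 mm³, ΣAy_c = 6236274.00 mm³.
x_c = 7933200.00/57684.00 = 137.53 mm; y_c = 6236274.00/57684.00 = 108.11 mm.

x_c = 137.53 mm, y_c = 108.11 mm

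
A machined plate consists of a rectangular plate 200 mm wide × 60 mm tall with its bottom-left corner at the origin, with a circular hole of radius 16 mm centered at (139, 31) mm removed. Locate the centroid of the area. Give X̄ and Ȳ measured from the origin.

X̄ = 97.20 mm, Ȳ = 29.93 mm

plate: A = 200 × 60 = 12000.00, centroid at (100.00, 30.00).
hole: A = −π·16² = -804.25, centroid at (139.00, 31.00).
ΣA = 11195.75 mm²
ΣAX̄ = (12000.00)(100.00) + (-804.25)(139.00) = 1088209.57 mm³
ΣAȲ = (12000.00)(30.00) + (-804.25)(31.00) = 335068.32 mm³
X̄ = 1088209.57 / 11195.75 = 97.20 mm
Ȳ = 335068.32 / 11195.75 = 29.93 mm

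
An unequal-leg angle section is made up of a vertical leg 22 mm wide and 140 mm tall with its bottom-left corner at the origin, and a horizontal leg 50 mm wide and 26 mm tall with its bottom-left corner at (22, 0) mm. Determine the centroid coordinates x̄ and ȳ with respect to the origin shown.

x̄ = 21.68 mm, ȳ = 53.08 mm

vertical leg: A = 22 × 140 = 3080.00, centroid at (11.00, 70.00).
horizontal leg: A = 50 × 26 = 1300.00, centroid at (47.00, 13.00).
ΣA = 4380.00 mm², ΣAx̄ = 94980.00 mm³, ΣAȳ = 232500.00 mm³.
x̄ = 94980.00/4380.00 = 21.68 mm; ȳ = 232500.00/4380.00 = 53.08 mm.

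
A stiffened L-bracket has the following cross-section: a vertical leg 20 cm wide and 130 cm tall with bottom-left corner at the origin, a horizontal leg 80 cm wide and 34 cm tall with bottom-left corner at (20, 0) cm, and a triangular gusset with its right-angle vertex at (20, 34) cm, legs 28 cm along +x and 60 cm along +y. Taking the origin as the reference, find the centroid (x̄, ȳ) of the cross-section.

vertical leg: A = 20 × 130 = 2600.00, centroid at (10.00, 65.00).
horizontal leg: A = 80 × 34 = 2720.00, centroid at (60.00, 17.00).
gusset: A = ½·28·60 = 840.00, centroid at (29.33, 54.00).
ΣA = 6160.00 cm², ΣAx̄ = 213840.00 cm³, ΣAȳ = 260600.00 cm³.
x̄ = 213840.00/6160.00 = 34.71 cm; ȳ = 260600.00/6160.00 = 42.31 cm.

x̄ = 34.71 cm, ȳ = 42.31 cm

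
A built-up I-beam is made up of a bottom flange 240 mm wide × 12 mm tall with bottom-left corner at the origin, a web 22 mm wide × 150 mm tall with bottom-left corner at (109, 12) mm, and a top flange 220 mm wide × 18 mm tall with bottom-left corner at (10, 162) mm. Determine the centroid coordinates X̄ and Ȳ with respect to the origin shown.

bottom flange: A = 240 × 12 = 2880.00, centroid at (120.00, 6.00).
web: A = 22 × 150 = 3300.00, centroid at (120.00, 87.00).
top flange: A = 220 × 18 = 3960.00, centroid at (120.00, 171.00).
ΣA = 10140.00 mm², ΣAX̄ = 1216800.00 mm³, ΣAȲ = 981540.00 mm³.
X̄ = 1216800.00/10140.00 = 120.00 mm; Ȳ = 981540.00/10140.00 = 96.80 mm.

X̄ = 120.00 mm, Ȳ = 96.80 mm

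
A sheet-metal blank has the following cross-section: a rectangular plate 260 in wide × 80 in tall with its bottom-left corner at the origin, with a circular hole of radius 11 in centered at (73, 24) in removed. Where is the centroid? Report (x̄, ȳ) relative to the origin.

x̄ = 131.06 in, ȳ = 40.30 in

plate: A = 260 × 80 = 20800.00, centroid at (130.00, 40.00).
hole: A = −π·11² = -380.13, centroid at (73.00, 24.00).
ΣA = 20419.87 in², ΣAx̄ = 2676250.31 in³, ΣAȳ = 822876.81 in³.
x̄ = 2676250.31/20419.87 = 131.06 in; ȳ = 822876.81/20419.87 = 40.30 in.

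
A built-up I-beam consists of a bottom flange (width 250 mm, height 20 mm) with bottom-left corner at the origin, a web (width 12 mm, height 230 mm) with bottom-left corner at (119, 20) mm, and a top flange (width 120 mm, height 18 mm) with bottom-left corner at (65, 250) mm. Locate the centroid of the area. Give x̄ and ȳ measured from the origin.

bottom flange: A = 250 × 20 = 5000.00, centroid at (125.00, 10.00).
web: A = 12 × 230 = 2760.00, centroid at (125.00, 135.00).
top flange: A = 120 × 18 = 2160.00, centroid at (125.00, 259.00).
ΣA = 9920.00 mm², ΣAx̄ = 1240000.00 mm³, ΣAȳ = 982040.00 mm³.
x̄ = 1240000.00/9920.00 = 125.00 mm; ȳ = 982040.00/9920.00 = 99.00 mm.

x̄ = 125.00 mm, ȳ = 99.00 mm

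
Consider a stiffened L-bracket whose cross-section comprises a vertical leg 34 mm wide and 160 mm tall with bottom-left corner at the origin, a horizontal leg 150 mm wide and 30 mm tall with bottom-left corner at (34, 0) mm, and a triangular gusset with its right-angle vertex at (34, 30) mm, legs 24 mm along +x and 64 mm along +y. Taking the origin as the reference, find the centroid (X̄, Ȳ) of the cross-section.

X̄ = 57.46 mm, Ȳ = 50.63 mm

vertical leg: A = 34 × 160 = 5440.00, centroid at (17.00, 80.00).
horizontal leg: A = 150 × 30 = 4500.00, centroid at (109.00, 15.00).
gusset: A = ½·24·64 = 768.00, centroid at (42.00, 51.33).
ΣA = 10708.00 mm², ΣAX̄ = 615236.00 mm³, ΣAȲ = 542124.00 mm³.
X̄ = 615236.00/10708.00 = 57.46 mm; Ȳ = 542124.00/10708.00 = 50.63 mm.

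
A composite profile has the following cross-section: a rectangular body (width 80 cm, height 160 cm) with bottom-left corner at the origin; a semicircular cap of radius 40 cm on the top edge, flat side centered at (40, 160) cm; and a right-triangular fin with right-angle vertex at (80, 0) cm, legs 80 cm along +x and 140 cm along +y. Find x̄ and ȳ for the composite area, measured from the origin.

x̄ = 57.85 cm, ȳ = 82.73 cm

Part | A | x̄ᵢ | ȳᵢ | A·x̄ᵢ | A·ȳᵢ
rectangular body | 12800.00 | 40.00 | 80.00 | 512000.00 | 1024000.00
semicircular top | 2513.27 | 40.00 | 176.98 | 100530.96 | 444790.53
triangular fin | 5600.00 | 106.67 | 46.67 | 597333.33 | 261333.33
Σ | 20913.27 |  |  | 1209864.30 | 1730123.86
x̄ = 1209864.30 / 20913.27 = 57.85 cm
ȳ = 1730123.86 / 20913.27 = 82.73 cm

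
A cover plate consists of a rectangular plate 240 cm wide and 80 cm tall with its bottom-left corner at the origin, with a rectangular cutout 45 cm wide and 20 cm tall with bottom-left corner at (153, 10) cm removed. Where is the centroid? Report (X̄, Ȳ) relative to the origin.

plate: A = 240 × 80 = 19200.00, centroid at (120.00, 40.00).
hole: A = −(45 × 20) = -900.00, centroid at (175.50, 20.00).
ΣA = 18300.00 cm²
ΣAX̄ = (19200.00)(120.00) + (-900.00)(175.50) = 2146050.00 cm³
ΣAȲ = (19200.00)(40.00) + (-900.00)(20.00) = 750000.00 cm³
X̄ = 2146050.00 / 18300.00 = 117.27 cm
Ȳ = 750000.00 / 18300.00 = 40.98 cm

X̄ = 117.27 cm, Ȳ = 40.98 cm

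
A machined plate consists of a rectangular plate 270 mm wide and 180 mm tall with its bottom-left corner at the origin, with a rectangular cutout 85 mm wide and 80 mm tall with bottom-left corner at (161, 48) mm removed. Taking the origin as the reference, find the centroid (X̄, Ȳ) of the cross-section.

plate: A = 270 × 180 = 48600.00, centroid at (135.00, 90.00).
hole: A = −(85 × 80) = -6800.00, centroid at (203.50, 88.00).
ΣA = 41800.00 mm², ΣAX̄ = 5177200.00 mm³, ΣAȲ = 3775600.00 mm³.
X̄ = 5177200.00/41800.00 = 123.86 mm; Ȳ = 3775600.00/41800.00 = 90.33 mm.

X̄ = 123.86 mm, Ȳ = 90.33 mm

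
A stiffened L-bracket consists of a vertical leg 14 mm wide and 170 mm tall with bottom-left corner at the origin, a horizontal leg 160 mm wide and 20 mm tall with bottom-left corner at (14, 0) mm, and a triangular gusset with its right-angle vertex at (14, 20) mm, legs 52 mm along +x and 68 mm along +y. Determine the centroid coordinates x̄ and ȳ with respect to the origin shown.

vertical leg: A = 14 × 170 = 2380.00, centroid at (7.00, 85.00).
horizontal leg: A = 160 × 20 = 3200.00, centroid at (94.00, 10.00).
gusset: A = ½·52·68 = 1768.00, centroid at (31.33, 42.67).
ΣA = 7348.00 mm², ΣAx̄ = 372857.33 mm³, ΣAȳ = 309734.67 mm³.
x̄ = 372857.33/7348.00 = 50.74 mm; ȳ = 309734.67/7348.00 = 42.15 mm.

x̄ = 50.74 mm, ȳ = 42.15 mm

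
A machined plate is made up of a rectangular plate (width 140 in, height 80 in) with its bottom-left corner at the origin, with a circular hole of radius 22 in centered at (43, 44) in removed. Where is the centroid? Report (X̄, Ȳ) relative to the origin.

X̄ = 74.24 in, Ȳ = 39.37 in

plate: A = 140 × 80 = 11200.00, centroid at (70.00, 40.00).
hole: A = −π·22² = -1520.53, centroid at (43.00, 44.00).
ΣA = 9679.47 in², ΣAX̄ = 718617.17 in³, ΣAȲ = 381096.64 in³.
X̄ = 718617.17/9679.47 = 74.24 in; Ȳ = 381096.64/9679.47 = 39.37 in.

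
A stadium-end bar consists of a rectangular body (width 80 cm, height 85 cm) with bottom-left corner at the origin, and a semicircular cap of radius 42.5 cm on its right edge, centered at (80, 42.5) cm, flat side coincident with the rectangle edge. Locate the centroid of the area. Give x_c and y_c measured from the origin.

rectangular body: A = 80 × 85 = 6800.00, centroid at (40.00, 42.50).
semicircular end: A = ½π·42.5² = 2837.25, centroid at (98.04, 42.50).
ΣA = 9637.25 cm², ΣAx_c = 550157.15 cm³, ΣAy_c = 409583.16 cm³.
x_c = 550157.15/9637.25 = 57.09 cm; y_c = 409583.16/9637.25 = 42.50 cm.

x_c = 57.09 cm, y_c = 42.50 cm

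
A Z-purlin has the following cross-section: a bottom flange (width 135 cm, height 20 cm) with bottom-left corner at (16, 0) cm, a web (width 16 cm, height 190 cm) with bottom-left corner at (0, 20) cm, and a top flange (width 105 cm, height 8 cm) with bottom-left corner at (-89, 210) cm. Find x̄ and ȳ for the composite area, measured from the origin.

x̄ = 33.30 cm, ȳ = 84.55 cm

bottom flange: A = 135 × 20 = 2700.00, centroid at (83.50, 10.00).
web: A = 16 × 190 = 3040.00, centroid at (8.00, 115.00).
top flange: A = 105 × 8 = 840.00, centroid at (-36.50, 214.00).
ΣA = 6580.00 cm²
ΣAx̄ = (2700.00)(83.50) + (3040.00)(8.00) + (840.00)(-36.50) = 219110.00 cm³
ΣAȳ = (2700.00)(10.00) + (3040.00)(115.00) + (840.00)(214.00) = 556360.00 cm³
x̄ = 219110.00 / 6580.00 = 33.30 cm
ȳ = 556360.00 / 6580.00 = 84.55 cm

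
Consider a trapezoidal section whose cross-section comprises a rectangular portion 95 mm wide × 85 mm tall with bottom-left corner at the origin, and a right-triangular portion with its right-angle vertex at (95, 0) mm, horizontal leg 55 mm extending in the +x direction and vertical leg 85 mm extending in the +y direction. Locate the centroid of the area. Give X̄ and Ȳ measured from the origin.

rectangular portion: A = 95 × 85 = 8075.00, centroid at (47.50, 42.50).
triangular portion: A = ½·55·85 = 2337.50, centroid at (113.33, 28.33).
ΣA = 10412.50 mm², ΣAX̄ = 648479.17 mm³, ΣAȲ = 409416.67 mm³.
X̄ = 648479.17/10412.50 = 62.28 mm; Ȳ = 409416.67/10412.50 = 39.32 mm.

X̄ = 62.28 mm, Ȳ = 39.32 mm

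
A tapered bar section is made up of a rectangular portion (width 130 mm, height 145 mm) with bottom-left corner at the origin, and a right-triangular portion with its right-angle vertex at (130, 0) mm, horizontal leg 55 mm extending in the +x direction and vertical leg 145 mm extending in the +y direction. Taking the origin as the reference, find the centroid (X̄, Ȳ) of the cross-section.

X̄ = 79.55 mm, Ȳ = 68.28 mm

rectangular portion: A = 130 × 145 = 18850.00, centroid at (65.00, 72.50).
triangular portion: A = ½·55·145 = 3987.50, centroid at (148.33, 48.33).
ΣA = 22837.50 mm²
ΣAX̄ = (18850.00)(65.00) + (3987.50)(148.33) = 1816729.17 mm³
ΣAȲ = (18850.00)(72.50) + (3987.50)(48.33) = 1559354.17 mm³
X̄ = 1816729.17 / 22837.50 = 79.55 mm
Ȳ = 1559354.17 / 22837.50 = 68.28 mm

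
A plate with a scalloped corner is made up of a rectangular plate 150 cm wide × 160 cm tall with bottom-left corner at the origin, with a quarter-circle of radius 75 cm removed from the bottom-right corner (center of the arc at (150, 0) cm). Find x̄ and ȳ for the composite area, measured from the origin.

x̄ = 65.26 cm, ȳ = 90.87 cm

plate: A = 150 × 160 = 24000.00, centroid at (75.00, 80.00).
removed quarter-circle: A = −¼π·75² = -4417.86, centroid at (118.17, 31.83).
ΣA = 19582.14 cm², ΣAx̄ = 1277945.30 cm³, ΣAȳ = 1779375.00 cm³.
x̄ = 1277945.30/19582.14 = 65.26 cm; ȳ = 1779375.00/19582.14 = 90.87 cm.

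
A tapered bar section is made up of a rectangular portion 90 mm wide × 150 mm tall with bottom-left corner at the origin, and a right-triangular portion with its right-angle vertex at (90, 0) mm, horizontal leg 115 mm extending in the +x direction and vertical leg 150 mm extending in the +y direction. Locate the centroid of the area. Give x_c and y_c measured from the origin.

x_c = 77.49 mm, y_c = 65.25 mm

rectangular portion: A = 90 × 150 = 13500.00, centroid at (45.00, 75.00).
triangular portion: A = ½·115·150 = 8625.00, centroid at (128.33, 50.00).
ΣA = 22125.00 mm²
ΣAx_c = (13500.00)(45.00) + (8625.00)(128.33) = 1714375.00 mm³
ΣAy_c = (13500.00)(75.00) + (8625.00)(50.00) = 1443750.00 mm³
x_c = 1714375.00 / 22125.00 = 77.49 mm
y_c = 1443750.00 / 22125.00 = 65.25 mm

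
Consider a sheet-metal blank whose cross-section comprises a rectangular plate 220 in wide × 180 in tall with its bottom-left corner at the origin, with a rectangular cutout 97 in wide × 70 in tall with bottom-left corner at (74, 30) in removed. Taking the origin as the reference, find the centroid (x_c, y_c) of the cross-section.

x_c = 107.41 in, y_c = 95.17 in

plate: A = 220 × 180 = 39600.00, centroid at (110.00, 90.00).
hole: A = −(97 × 70) = -6790.00, centroid at (122.50, 65.00).
ΣA = 32810.00 in², ΣAx_c = 3524225.00 in³, ΣAy_c = 3122650.00 in³.
x_c = 3524225.00/32810.00 = 107.41 in; y_c = 3122650.00/32810.00 = 95.17 in.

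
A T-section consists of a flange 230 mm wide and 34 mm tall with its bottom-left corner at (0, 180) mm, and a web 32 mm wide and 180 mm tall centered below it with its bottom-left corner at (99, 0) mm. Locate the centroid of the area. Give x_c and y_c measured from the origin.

web: A = 32 × 180 = 5760.00, centroid at (115.00, 90.00).
flange: A = 230 × 34 = 7820.00, centroid at (115.00, 197.00).
ΣA = 13580.00 mm²
ΣAx_c = (5760.00)(115.00) + (7820.00)(115.00) = 1561700.00 mm³
ΣAy_c = (5760.00)(90.00) + (7820.00)(197.00) = 2058940.00 mm³
x_c = 1561700.00 / 13580.00 = 115.00 mm
y_c = 2058940.00 / 13580.00 = 151.62 mm

x_c = 115.00 mm, y_c = 151.62 mm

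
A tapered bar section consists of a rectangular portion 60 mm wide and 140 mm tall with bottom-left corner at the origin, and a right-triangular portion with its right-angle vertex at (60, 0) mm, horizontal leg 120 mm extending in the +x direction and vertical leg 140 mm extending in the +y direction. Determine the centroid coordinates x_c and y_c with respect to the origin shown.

rectangular portion: A = 60 × 140 = 8400.00, centroid at (30.00, 70.00).
triangular portion: A = ½·120·140 = 8400.00, centroid at (100.00, 46.67).
ΣA = 16800.00 mm²
ΣAx_c = (8400.00)(30.00) + (8400.00)(100.00) = 1092000.00 mm³
ΣAy_c = (8400.00)(70.00) + (8400.00)(46.67) = 980000.00 mm³
x_c = 1092000.00 / 16800.00 = 65.00 mm
y_c = 980000.00 / 16800.00 = 58.33 mm

x_c = 65.00 mm, y_c = 58.33 mm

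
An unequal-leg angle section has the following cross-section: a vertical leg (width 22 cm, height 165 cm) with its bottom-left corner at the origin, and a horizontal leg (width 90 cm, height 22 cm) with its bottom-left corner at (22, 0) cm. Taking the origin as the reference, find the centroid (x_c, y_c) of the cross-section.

x_c = 30.76 cm, y_c = 57.26 cm

vertical leg: A = 22 × 165 = 3630.00, centroid at (11.00, 82.50).
horizontal leg: A = 90 × 22 = 1980.00, centroid at (67.00, 11.00).
ΣA = 5610.00 cm²
ΣAx_c = (3630.00)(11.00) + (1980.00)(67.00) = 172590.00 cm³
ΣAy_c = (3630.00)(82.50) + (1980.00)(11.00) = 321255.00 cm³
x_c = 172590.00 / 5610.00 = 30.76 cm
y_c = 321255.00 / 5610.00 = 57.26 cm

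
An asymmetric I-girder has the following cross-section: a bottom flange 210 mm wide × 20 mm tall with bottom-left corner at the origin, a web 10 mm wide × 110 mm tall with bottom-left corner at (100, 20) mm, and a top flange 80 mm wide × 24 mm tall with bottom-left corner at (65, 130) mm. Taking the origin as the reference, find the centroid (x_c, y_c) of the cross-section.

x_c = 105.00 mm, y_c = 55.01 mm

bottom flange: A = 210 × 20 = 4200.00, centroid at (105.00, 10.00).
web: A = 10 × 110 = 1100.00, centroid at (105.00, 75.00).
top flange: A = 80 × 24 = 1920.00, centroid at (105.00, 142.00).
ΣA = 7220.00 mm²
ΣAx_c = (4200.00)(105.00) + (1100.00)(105.00) + (1920.00)(105.00) = 758100.00 mm³
ΣAy_c = (4200.00)(10.00) + (1100.00)(75.00) + (1920.00)(142.00) = 397140.00 mm³
x_c = 758100.00 / 7220.00 = 105.00 mm
y_c = 397140.00 / 7220.00 = 55.01 mm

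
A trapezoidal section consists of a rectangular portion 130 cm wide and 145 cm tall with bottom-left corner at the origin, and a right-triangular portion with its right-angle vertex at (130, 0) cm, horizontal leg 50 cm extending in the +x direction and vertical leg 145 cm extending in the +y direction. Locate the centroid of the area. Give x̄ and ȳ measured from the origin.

rectangular portion: A = 130 × 145 = 18850.00, centroid at (65.00, 72.50).
triangular portion: A = ½·50·145 = 3625.00, centroid at (146.67, 48.33).
ΣA = 22475.00 cm², ΣAx̄ = 1756916.67 cm³, ΣAȳ = 1541833.33 cm³.
x̄ = 1756916.67/22475.00 = 78.17 cm; ȳ = 1541833.33/22475.00 = 68.60 cm.

x̄ = 78.17 cm, ȳ = 68.60 cm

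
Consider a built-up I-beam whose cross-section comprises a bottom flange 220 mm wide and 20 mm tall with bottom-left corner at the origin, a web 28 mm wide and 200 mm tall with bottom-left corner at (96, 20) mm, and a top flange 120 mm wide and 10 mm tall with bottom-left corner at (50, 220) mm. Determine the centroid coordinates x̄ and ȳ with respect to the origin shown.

bottom flange: A = 220 × 20 = 4400.00, centroid at (110.00, 10.00).
web: A = 28 × 200 = 5600.00, centroid at (110.00, 120.00).
top flange: A = 120 × 10 = 1200.00, centroid at (110.00, 225.00).
ΣA = 11200.00 mm²
ΣAx̄ = (4400.00)(110.00) + (5600.00)(110.00) + (1200.00)(110.00) = 1232000.00 mm³
ΣAȳ = (4400.00)(10.00) + (5600.00)(120.00) + (1200.00)(225.00) = 986000.00 mm³
x̄ = 1232000.00 / 11200.00 = 110.00 mm
ȳ = 986000.00 / 11200.00 = 88.04 mm

x̄ = 110.00 mm, ȳ = 88.04 mm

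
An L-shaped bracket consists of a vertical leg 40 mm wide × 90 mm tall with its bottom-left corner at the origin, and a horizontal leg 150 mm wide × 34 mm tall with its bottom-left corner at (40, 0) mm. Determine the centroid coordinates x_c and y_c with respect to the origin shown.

x_c = 75.69 mm, y_c = 28.59 mm

vertical leg: A = 40 × 90 = 3600.00, centroid at (20.00, 45.00).
horizontal leg: A = 150 × 34 = 5100.00, centroid at (115.00, 17.00).
ΣA = 8700.00 mm², ΣAx_c = 658500.00 mm³, ΣAy_c = 248700.00 mm³.
x_c = 658500.00/8700.00 = 75.69 mm; y_c = 248700.00/8700.00 = 28.59 mm.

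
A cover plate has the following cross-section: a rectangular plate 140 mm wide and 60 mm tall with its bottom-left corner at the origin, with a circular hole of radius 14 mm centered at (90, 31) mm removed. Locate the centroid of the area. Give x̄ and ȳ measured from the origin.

Part | A | x̄ᵢ | ȳᵢ | A·x̄ᵢ | A·ȳᵢ
plate | 8400.00 | 70.00 | 30.00 | 588000.00 | 252000.00
hole | -615.75 | 90.00 | 31.00 | -55417.69 | -19088.32
Σ | 7784.25 |  |  | 532582.31 | 232911.68
x̄ = 532582.31 / 7784.25 = 68.42 mm
ȳ = 232911.68 / 7784.25 = 29.92 mm

x̄ = 68.42 mm, ȳ = 29.92 mm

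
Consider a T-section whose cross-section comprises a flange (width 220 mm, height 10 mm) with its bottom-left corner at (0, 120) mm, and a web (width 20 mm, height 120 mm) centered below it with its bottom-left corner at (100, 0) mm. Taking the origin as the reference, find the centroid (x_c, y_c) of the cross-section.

x_c = 110.00 mm, y_c = 91.09 mm

web: A = 20 × 120 = 2400.00, centroid at (110.00, 60.00).
flange: A = 220 × 10 = 2200.00, centroid at (110.00, 125.00).
ΣA = 4600.00 mm²
ΣAx_c = (2400.00)(110.00) + (2200.00)(110.00) = 506000.00 mm³
ΣAy_c = (2400.00)(60.00) + (2200.00)(125.00) = 419000.00 mm³
x_c = 506000.00 / 4600.00 = 110.00 mm
y_c = 419000.00 / 4600.00 = 91.09 mm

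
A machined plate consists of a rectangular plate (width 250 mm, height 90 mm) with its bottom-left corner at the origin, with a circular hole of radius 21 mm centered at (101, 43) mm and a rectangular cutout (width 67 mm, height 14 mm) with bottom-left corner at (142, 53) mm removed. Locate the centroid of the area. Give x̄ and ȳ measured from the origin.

plate: A = 250 × 90 = 22500.00, centroid at (125.00, 45.00).
hole 1: A = −π·21² = -1385.44, centroid at (101.00, 43.00).
hole 2: A = −(67 × 14) = -938.00, centroid at (175.50, 60.00).
ΣA = 20176.56 mm², ΣAx̄ = 2507951.32 mm³, ΣAȳ = 896645.98 mm³.
x̄ = 2507951.32/20176.56 = 124.30 mm; ȳ = 896645.98/20176.56 = 44.44 mm.

x̄ = 124.30 mm, ȳ = 44.44 mm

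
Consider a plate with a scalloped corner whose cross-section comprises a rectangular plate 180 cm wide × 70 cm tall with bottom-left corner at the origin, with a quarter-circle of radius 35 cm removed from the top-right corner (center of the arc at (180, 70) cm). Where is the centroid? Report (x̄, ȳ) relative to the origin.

x̄ = 83.79 cm, ȳ = 33.33 cm

Part | A | x̄ᵢ | ȳᵢ | A·x̄ᵢ | A·ȳᵢ
plate | 12600.00 | 90.00 | 35.00 | 1134000.00 | 441000.00
removed quarter-circle | -962.11 | 165.15 | 55.15 | -158888.63 | -53056.23
Σ | 11637.89 |  |  | 975111.37 | 387943.77
x̄ = 975111.37 / 11637.89 = 83.79 cm
ȳ = 387943.77 / 11637.89 = 33.33 cm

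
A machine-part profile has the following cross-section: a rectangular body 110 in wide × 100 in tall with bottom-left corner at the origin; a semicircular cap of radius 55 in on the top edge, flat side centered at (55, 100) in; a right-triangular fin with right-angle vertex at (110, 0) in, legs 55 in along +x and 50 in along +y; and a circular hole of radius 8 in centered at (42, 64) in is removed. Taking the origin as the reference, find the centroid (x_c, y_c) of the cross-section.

x_c = 61.11 in, y_c = 67.72 in

Part | A | x̄ᵢ | ȳᵢ | A·x̄ᵢ | A·ȳᵢ
rectangular body | 11000.00 | 55.00 | 50.00 | 605000.00 | 550000.00
semicircular top | 4751.66 | 55.00 | 123.34 | 261341.24 | 586082.56
triangular fin | 1375.00 | 128.33 | 16.67 | 176458.33 | 22916.67
hole | -201.06 | 42.00 | 64.00 | -8444.60 | -12867.96
Σ | 16925.60 |  |  | 1034354.97 | 1146131.26
x_c = 1034354.97 / 16925.60 = 61.11 in
y_c = 1146131.26 / 16925.60 = 67.72 in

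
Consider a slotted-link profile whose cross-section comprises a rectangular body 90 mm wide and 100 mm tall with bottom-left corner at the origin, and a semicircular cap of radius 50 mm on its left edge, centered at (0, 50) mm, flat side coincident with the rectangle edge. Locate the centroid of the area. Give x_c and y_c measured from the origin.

x_c = 24.88 mm, y_c = 50.00 mm

rectangular body: A = 90 × 100 = 9000.00, centroid at (45.00, 50.00).
semicircular end: A = ½π·50² = 3926.99, centroid at (-21.22, 50.00).
ΣA = 12926.99 mm², ΣAx_c = 321666.67 mm³, ΣAy_c = 646349.54 mm³.
x_c = 321666.67/12926.99 = 24.88 mm; y_c = 646349.54/12926.99 = 50.00 mm.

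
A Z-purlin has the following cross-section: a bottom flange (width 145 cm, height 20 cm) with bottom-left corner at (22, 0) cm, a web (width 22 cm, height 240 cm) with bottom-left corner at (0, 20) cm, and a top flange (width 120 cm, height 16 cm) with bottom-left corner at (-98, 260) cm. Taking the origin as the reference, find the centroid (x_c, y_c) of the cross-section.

bottom flange: A = 145 × 20 = 2900.00, centroid at (94.50, 10.00).
web: A = 22 × 240 = 5280.00, centroid at (11.00, 140.00).
top flange: A = 120 × 16 = 1920.00, centroid at (-38.00, 268.00).
ΣA = 10100.00 cm²
ΣAx_c = (2900.00)(94.50) + (5280.00)(11.00) + (1920.00)(-38.00) = 259170.00 cm³
ΣAy_c = (2900.00)(10.00) + (5280.00)(140.00) + (1920.00)(268.00) = 1282760.00 cm³
x_c = 259170.00 / 10100.00 = 25.66 cm
y_c = 1282760.00 / 10100.00 = 127.01 cm

x_c = 25.66 cm, y_c = 127.01 cm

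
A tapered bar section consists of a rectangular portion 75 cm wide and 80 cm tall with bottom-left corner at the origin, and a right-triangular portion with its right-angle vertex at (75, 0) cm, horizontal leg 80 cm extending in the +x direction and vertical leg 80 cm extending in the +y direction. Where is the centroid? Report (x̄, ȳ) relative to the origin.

x̄ = 59.82 cm, ȳ = 35.36 cm

rectangular portion: A = 75 × 80 = 6000.00, centroid at (37.50, 40.00).
triangular portion: A = ½·80·80 = 3200.00, centroid at (101.67, 26.67).
ΣA = 9200.00 cm²
ΣAx̄ = (6000.00)(37.50) + (3200.00)(101.67) = 550333.33 cm³
ΣAȳ = (6000.00)(40.00) + (3200.00)(26.67) = 325333.33 cm³
x̄ = 550333.33 / 9200.00 = 59.82 cm
ȳ = 325333.33 / 9200.00 = 35.36 cm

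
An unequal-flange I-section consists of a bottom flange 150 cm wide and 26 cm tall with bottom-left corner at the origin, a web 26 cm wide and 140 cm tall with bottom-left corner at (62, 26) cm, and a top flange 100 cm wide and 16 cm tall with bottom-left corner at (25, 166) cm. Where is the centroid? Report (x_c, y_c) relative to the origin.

x_c = 75.00 cm, y_c = 74.24 cm

bottom flange: A = 150 × 26 = 3900.00, centroid at (75.00, 13.00).
web: A = 26 × 140 = 3640.00, centroid at (75.00, 96.00).
top flange: A = 100 × 16 = 1600.00, centroid at (75.00, 174.00).
ΣA = 9140.00 cm², ΣAx_c = 685500.00 cm³, ΣAy_c = 678540.00 cm³.
x_c = 685500.00/9140.00 = 75.00 cm; y_c = 678540.00/9140.00 = 74.24 cm.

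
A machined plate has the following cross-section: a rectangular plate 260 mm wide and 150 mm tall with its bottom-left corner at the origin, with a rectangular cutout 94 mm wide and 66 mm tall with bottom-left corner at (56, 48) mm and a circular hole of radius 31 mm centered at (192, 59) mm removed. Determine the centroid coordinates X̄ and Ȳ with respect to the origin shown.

X̄ = 129.34 mm, Ȳ = 75.37 mm

Part | A | x̄ᵢ | ȳᵢ | A·x̄ᵢ | A·ȳᵢ
plate | 39000.00 | 130.00 | 75.00 | 5070000.00 | 2925000.00
hole 1 | -6204.00 | 103.00 | 81.00 | -639012.00 | -502524.00
hole 2 | -3019.07 | 192.00 | 59.00 | -579661.54 | -178125.16
Σ | 29776.93 |  |  | 3851326.46 | 2244350.84
X̄ = 3851326.46 / 29776.93 = 129.34 mm
Ȳ = 2244350.84 / 29776.93 = 75.37 mm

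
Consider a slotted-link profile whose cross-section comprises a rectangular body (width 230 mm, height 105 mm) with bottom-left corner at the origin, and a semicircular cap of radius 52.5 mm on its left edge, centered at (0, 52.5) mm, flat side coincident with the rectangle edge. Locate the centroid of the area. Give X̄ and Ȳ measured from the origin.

rectangular body: A = 230 × 105 = 24150.00, centroid at (115.00, 52.50).
semicircular end: A = ½π·52.5² = 4329.51, centroid at (-22.28, 52.50).
ΣA = 28479.51 mm², ΣAX̄ = 2680781.25 mm³, ΣAȲ = 1495174.14 mm³.
X̄ = 2680781.25/28479.51 = 94.13 mm; Ȳ = 1495174.14/28479.51 = 52.50 mm.

X̄ = 94.13 mm, Ȳ = 52.50 mm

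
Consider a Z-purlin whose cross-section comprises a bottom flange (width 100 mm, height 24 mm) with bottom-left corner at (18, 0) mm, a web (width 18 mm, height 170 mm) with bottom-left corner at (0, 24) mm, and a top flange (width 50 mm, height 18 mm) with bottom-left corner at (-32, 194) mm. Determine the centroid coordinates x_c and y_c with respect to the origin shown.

bottom flange: A = 100 × 24 = 2400.00, centroid at (68.00, 12.00).
web: A = 18 × 170 = 3060.00, centroid at (9.00, 109.00).
top flange: A = 50 × 18 = 900.00, centroid at (-7.00, 203.00).
ΣA = 6360.00 mm²
ΣAx_c = (2400.00)(68.00) + (3060.00)(9.00) + (900.00)(-7.00) = 184440.00 mm³
ΣAy_c = (2400.00)(12.00) + (3060.00)(109.00) + (900.00)(203.00) = 545040.00 mm³
x_c = 184440.00 / 6360.00 = 29.00 mm
y_c = 545040.00 / 6360.00 = 85.70 mm

x_c = 29.00 mm, y_c = 85.70 mm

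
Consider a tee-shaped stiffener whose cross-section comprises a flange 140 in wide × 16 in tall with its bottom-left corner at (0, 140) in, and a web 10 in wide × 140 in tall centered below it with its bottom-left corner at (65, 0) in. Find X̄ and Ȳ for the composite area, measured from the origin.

X̄ = 70.00 in, Ȳ = 118.00 in

Part | A | x̄ᵢ | ȳᵢ | A·x̄ᵢ | A·ȳᵢ
web | 1400.00 | 70.00 | 70.00 | 98000.00 | 98000.00
flange | 2240.00 | 70.00 | 148.00 | 156800.00 | 331520.00
Σ | 3640.00 |  |  | 254800.00 | 429520.00
X̄ = 254800.00 / 3640.00 = 70.00 in
Ȳ = 429520.00 / 3640.00 = 118.00 in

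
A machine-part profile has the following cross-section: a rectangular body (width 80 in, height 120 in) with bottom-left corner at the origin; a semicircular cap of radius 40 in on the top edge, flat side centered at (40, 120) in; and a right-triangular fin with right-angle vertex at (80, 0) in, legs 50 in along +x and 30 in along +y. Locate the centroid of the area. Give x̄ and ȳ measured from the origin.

rectangular body: A = 80 × 120 = 9600.00, centroid at (40.00, 60.00).
semicircular top: A = ½π·40² = 2513.27, centroid at (40.00, 136.98).
triangular fin: A = ½·50·30 = 750.00, centroid at (96.67, 10.00).
ΣA = 12863.27 in², ΣAx̄ = 557030.96 in³, ΣAȳ = 927759.56 in³.
x̄ = 557030.96/12863.27 = 43.30 in; ȳ = 927759.56/12863.27 = 72.12 in.

x̄ = 43.30 in, ȳ = 72.12 in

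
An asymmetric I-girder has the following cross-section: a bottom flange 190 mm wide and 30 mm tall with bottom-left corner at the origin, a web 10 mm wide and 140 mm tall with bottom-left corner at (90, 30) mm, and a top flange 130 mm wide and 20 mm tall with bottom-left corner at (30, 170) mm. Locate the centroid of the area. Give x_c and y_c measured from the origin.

Part | A | x̄ᵢ | ȳᵢ | A·x̄ᵢ | A·ȳᵢ
bottom flange | 5700.00 | 95.00 | 15.00 | 541500.00 | 85500.00
web | 1400.00 | 95.00 | 100.00 | 133000.00 | 140000.00
top flange | 2600.00 | 95.00 | 180.00 | 247000.00 | 468000.00
Σ | 9700.00 |  |  | 921500.00 | 693500.00
x_c = 921500.00 / 9700.00 = 95.00 mm
y_c = 693500.00 / 9700.00 = 71.49 mm

x_c = 95.00 mm, y_c = 71.49 mm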